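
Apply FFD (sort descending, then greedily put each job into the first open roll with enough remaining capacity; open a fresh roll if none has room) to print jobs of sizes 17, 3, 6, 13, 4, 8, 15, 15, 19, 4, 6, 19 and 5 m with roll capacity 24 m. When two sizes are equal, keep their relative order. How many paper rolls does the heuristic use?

6

Sorted descending: 19, 19, 17, 15, 15, 13, 8, 6, 6, 5, 4, 4, 3.
  19 → roll 1 (new)  [load 19/24]
  19 → roll 2 (new)  [load 19/24]
  17 → roll 3 (new)  [load 17/24]
  15 → roll 4 (new)  [load 15/24]
  15 → roll 5 (new)  [load 15/24]
  13 → roll 6 (new)  [load 13/24]
  8 → roll 4  [load 23/24]
  6 → roll 3  [load 23/24]
  6 → roll 5  [load 21/24]
  5 → roll 1  [load 24/24]
  4 → roll 2  [load 23/24]
  4 → roll 6  [load 17/24]
  3 → roll 5  [load 24/24]
6 paper rolls opened.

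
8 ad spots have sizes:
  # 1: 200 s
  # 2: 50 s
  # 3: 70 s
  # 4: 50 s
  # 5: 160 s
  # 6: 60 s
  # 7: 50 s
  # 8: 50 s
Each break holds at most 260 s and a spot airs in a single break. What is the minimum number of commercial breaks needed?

Total = 200 + 160 + 70 + 60 + 50 + 50 + 50 + 50 = 690 s.
Lower bound: ⌈690/260⌉ = 3 commercial breaks.
A packing using 3 commercial breaks:
  break 1: 200 + 60 = 260
  break 2: 160 + 70 = 230
  break 3: 50 + 50 + 50 + 50 = 200
This matches the lower bound, so 3 is optimal.

3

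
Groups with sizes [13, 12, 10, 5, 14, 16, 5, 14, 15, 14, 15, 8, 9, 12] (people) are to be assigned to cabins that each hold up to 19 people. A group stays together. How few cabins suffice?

11

Total = 16 + 15 + 15 + 14 + 14 + 14 + 13 + 12 + 12 + 10 + 9 + 8 + 5 + 5 = 162 people.
Lower bound: ⌈162/19⌉ = 9 cabins.
Also, 10 groups each exceed 19/2 people, and no two of those can share a cabin, so at least 10 cabins are needed.
A packing using 11 cabins:
  cabin 1: 16 = 16
  cabin 2: 15 = 15
  cabin 3: 15 = 15
  cabin 4: 14 + 5 = 19
  cabin 5: 14 + 5 = 19
  cabin 6: 14 = 14
  cabin 7: 13 = 13
  cabin 8: 12 = 12
  cabin 9: 12 = 12
  cabin 10: 10 + 9 = 19
  cabin 11: 8 = 8
No arrangement into 10 cabins stays within capacity, so 11 is optimal.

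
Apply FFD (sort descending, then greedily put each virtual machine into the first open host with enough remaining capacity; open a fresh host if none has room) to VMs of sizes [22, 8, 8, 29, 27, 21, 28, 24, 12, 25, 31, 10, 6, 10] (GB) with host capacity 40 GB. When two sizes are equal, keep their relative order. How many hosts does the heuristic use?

Sorted descending: 31, 29, 28, 27, 25, 24, 22, 21, 12, 10, 10, 8, 8, 6.
  31 → host 1 (new)  [load 31/40]
  29 → host 2 (new)  [load 29/40]
  28 → host 3 (new)  [load 28/40]
  27 → host 4 (new)  [load 27/40]
  25 → host 5 (new)  [load 25/40]
  24 → host 6 (new)  [load 24/40]
  22 → host 7 (new)  [load 22/40]
  21 → host 8 (new)  [load 21/40]
  12 → host 3  [load 40/40]
  10 → host 2  [load 39/40]
  10 → host 4  [load 37/40]
  8 → host 1  [load 39/40]
  8 → host 5  [load 33/40]
  6 → host 5  [load 39/40]
8 hosts opened.

8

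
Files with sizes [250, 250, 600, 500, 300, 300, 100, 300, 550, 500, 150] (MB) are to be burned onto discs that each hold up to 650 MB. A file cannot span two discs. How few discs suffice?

7

Total = 600 + 550 + 500 + 500 + 300 + 300 + 300 + 250 + 250 + 150 + 100 = 3800 MB.
Lower bound: ⌈3800/650⌉ = 6 discs.
A packing using 7 discs:
  disc 1: 600 = 600
  disc 2: 550 + 100 = 650
  disc 3: 500 + 150 = 650
  disc 4: 500 = 500
  disc 5: 300 + 300 = 600
  disc 6: 300 + 250 = 550
  disc 7: 250 = 250
No arrangement into 6 discs stays within capacity, so 7 is optimal.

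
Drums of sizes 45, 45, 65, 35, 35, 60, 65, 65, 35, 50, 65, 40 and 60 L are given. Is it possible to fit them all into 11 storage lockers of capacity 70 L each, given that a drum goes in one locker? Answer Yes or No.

Total = 665 L; ⌈665/70⌉ = 10.
The bound of 10 does not rule out 11, but exhaustive search shows no assignment into 11 storage lockers of capacity 70 L exists — the minimum is 12.

No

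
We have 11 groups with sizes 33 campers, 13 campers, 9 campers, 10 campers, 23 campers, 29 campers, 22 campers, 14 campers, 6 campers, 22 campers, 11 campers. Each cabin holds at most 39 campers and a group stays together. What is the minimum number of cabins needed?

6

Total = 33 + 29 + 23 + 22 + 22 + 14 + 13 + 11 + 10 + 9 + 6 = 192 campers.
Lower bound: ⌈192/39⌉ = 5 cabins.
A packing using 6 cabins:
  cabin 1: 33 + 6 = 39
  cabin 2: 29 + 10 = 39
  cabin 3: 23 + 14 = 37
  cabin 4: 22 + 13 = 35
  cabin 5: 22 + 11 = 33
  cabin 6: 9 = 9
No arrangement into 5 cabins stays within capacity, so 6 is optimal.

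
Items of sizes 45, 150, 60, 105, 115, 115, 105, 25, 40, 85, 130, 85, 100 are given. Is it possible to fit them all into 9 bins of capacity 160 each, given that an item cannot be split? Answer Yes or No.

A valid assignment using 9 bins:
  bin 1: 150 = 150
  bin 2: 130 + 25 = 155
  bin 3: 115 + 45 = 160
  bin 4: 115 + 40 = 155
  bin 5: 105 = 105
  bin 6: 105 = 105
  bin 7: 100 + 60 = 160
  bin 8: 85 = 85
  bin 9: 85 = 85
Every load is within 160, so 9 bins suffice.

Yes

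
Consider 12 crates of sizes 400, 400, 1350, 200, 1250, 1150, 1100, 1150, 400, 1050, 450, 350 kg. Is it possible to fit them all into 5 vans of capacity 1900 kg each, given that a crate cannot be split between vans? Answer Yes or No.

Total = 9250 kg; ⌈9250/1900⌉ = 5.
6 crates each exceed half the capacity and cannot share a van, forcing at least 6 vans.
At least 6 vans are required, but only 5 are allowed.

No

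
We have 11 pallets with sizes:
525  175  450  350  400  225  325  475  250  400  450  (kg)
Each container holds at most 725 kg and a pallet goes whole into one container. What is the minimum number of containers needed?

7

Total = 525 + 475 + 450 + 450 + 400 + 400 + 350 + 325 + 250 + 225 + 175 = 4025 kg.
Lower bound: ⌈4025/725⌉ = 6 containers.
A packing using 7 containers:
  container 1: 525 + 175 = 700
  container 2: 475 + 250 = 725
  container 3: 450 + 225 = 675
  container 4: 450 = 450
  container 5: 400 + 325 = 725
  container 6: 400 = 400
  container 7: 350 = 350
No arrangement into 6 containers stays within capacity, so 7 is optimal.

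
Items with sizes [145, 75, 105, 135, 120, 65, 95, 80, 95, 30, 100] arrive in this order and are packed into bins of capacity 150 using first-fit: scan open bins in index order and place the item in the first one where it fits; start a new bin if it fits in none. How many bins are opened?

  145 → bin 1 (new)  [load 145/150]
  75 → bin 2 (new)  [load 75/150]
  105 → bin 3 (new)  [load 105/150]
  135 → bin 4 (new)  [load 135/150]
  120 → bin 5 (new)  [load 120/150]
  65 → bin 2  [load 140/150]
  95 → bin 6 (new)  [load 95/150]
  80 → bin 7 (new)  [load 80/150]
  95 → bin 8 (new)  [load 95/150]
  30 → bin 3  [load 135/150]
  100 → bin 9 (new)  [load 100/150]
9 bins opened.

9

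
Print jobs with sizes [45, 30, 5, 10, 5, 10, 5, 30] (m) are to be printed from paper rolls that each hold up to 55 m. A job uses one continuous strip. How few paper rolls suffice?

3

Total = 45 + 30 + 30 + 10 + 10 + 5 + 5 + 5 = 140 m.
Lower bound: ⌈140/55⌉ = 3 paper rolls.
A packing using 3 paper rolls:
  roll 1: 45 + 10 = 55
  roll 2: 30 + 10 + 5 + 5 + 5 = 55
  roll 3: 30 = 30
This matches the lower bound, so 3 is optimal.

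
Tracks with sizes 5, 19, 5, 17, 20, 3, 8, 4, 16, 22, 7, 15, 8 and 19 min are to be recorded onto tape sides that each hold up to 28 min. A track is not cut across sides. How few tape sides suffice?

Total = 22 + 20 + 19 + 19 + 17 + 16 + 15 + 8 + 8 + 7 + 5 + 5 + 4 + 3 = 168 min.
Lower bound: ⌈168/28⌉ = 6 tape sides.
Also, 7 tracks each exceed 14 min, and no two of those can share a side, so at least 7 tape sides are needed.
A packing using 7 tape sides:
  side 1: 22 + 5 = 27
  side 2: 20 + 8 = 28
  side 3: 19 + 8 = 27
  side 4: 19 + 7 = 26
  side 5: 17 + 5 + 4 = 26
  side 6: 16 + 3 = 19
  side 7: 15 = 15
This matches the lower bound, so 7 is optimal.

7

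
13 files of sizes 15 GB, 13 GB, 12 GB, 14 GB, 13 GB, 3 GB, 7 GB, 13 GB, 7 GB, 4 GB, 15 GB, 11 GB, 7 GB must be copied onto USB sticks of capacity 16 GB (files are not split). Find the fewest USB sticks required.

Total = 15 + 15 + 14 + 13 + 13 + 13 + 12 + 11 + 7 + 7 + 7 + 4 + 3 = 134 GB.
Lower bound: ⌈134/16⌉ = 9 USB sticks.
A packing using 10 USB sticks:
  USB stick 1: 15 = 15
  USB stick 2: 15 = 15
  USB stick 3: 14 = 14
  USB stick 4: 13 + 3 = 16
  USB stick 5: 13 = 13
  USB stick 6: 13 = 13
  USB stick 7: 12 + 4 = 16
  USB stick 8: 11 = 11
  USB stick 9: 7 + 7 = 14
  USB stick 10: 7 = 7
No arrangement into 9 USB sticks stays within capacity, so 10 is optimal.

10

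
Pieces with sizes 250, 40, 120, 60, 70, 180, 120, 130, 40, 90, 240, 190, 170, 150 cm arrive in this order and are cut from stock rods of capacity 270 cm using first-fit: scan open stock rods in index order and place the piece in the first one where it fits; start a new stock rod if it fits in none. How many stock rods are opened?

  250 → stock rod 1 (new)  [load 250/270]
  40 → stock rod 2 (new)  [load 40/270]
  120 → stock rod 2  [load 160/270]
  60 → stock rod 2  [load 220/270]
  70 → stock rod 3 (new)  [load 70/270]
  180 → stock rod 3  [load 250/270]
  120 → stock rod 4 (new)  [load 120/270]
  130 → stock rod 4  [load 250/270]
  40 → stock rod 2  [load 260/270]
  90 → stock rod 5 (new)  [load 90/270]
  240 → stock rod 6 (new)  [load 240/270]
  190 → stock rod 7 (new)  [load 190/270]
  170 → stock rod 5  [load 260/270]
  150 → stock rod 8 (new)  [load 150/270]
8 stock rods opened.

8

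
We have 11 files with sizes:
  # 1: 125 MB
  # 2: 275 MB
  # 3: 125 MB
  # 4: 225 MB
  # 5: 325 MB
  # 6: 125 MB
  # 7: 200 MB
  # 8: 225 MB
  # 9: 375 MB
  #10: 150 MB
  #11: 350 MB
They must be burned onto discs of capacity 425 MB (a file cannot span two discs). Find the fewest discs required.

7

Total = 375 + 350 + 325 + 275 + 225 + 225 + 200 + 150 + 125 + 125 + 125 = 2500 MB.
Lower bound: ⌈2500/425⌉ = 6 discs.
A packing using 7 discs:
  disc 1: 375 = 375
  disc 2: 350 = 350
  disc 3: 325 = 325
  disc 4: 275 + 150 = 425
  disc 5: 225 + 200 = 425
  disc 6: 225 + 125 = 350
  disc 7: 125 + 125 = 250
No arrangement into 6 discs stays within capacity, so 7 is optimal.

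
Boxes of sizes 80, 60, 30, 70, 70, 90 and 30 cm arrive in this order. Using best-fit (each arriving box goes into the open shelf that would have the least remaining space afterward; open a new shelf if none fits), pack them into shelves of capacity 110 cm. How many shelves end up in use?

5

  80 → shelf 1 (new)  [load 80/110]
  60 → shelf 2 (new)  [load 60/110]
  30 → shelf 1  [load 110/110]
  70 → shelf 3 (new)  [load 70/110]
  70 → shelf 4 (new)  [load 70/110]
  90 → shelf 5 (new)  [load 90/110]
  30 → shelf 3  [load 100/110]
5 shelves opened.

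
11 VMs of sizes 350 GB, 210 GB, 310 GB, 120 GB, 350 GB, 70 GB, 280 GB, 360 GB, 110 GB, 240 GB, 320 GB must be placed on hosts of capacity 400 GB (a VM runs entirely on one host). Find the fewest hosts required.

8

Total = 360 + 350 + 350 + 320 + 310 + 280 + 240 + 210 + 120 + 110 + 70 = 2720 GB.
Lower bound: ⌈2720/400⌉ = 7 hosts.
Also, 8 VMs each exceed 200 GB, and no two of those can share a host, so at least 8 hosts are needed.
A packing using 8 hosts:
  host 1: 360 = 360
  host 2: 350 = 350
  host 3: 350 = 350
  host 4: 320 + 70 = 390
  host 5: 310 = 310
  host 6: 280 + 120 = 400
  host 7: 240 + 110 = 350
  host 8: 210 = 210
This matches the lower bound, so 8 is optimal.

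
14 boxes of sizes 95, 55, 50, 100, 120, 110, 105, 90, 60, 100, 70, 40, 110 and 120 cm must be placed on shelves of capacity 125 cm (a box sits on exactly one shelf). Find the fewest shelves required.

Total = 120 + 120 + 110 + 110 + 105 + 100 + 100 + 95 + 90 + 70 + 60 + 55 + 50 + 40 = 1225 cm.
Lower bound: ⌈1225/125⌉ = 10 shelves.
A packing using 12 shelves:
  shelf 1: 120 = 120
  shelf 2: 120 = 120
  shelf 3: 110 = 110
  shelf 4: 110 = 110
  shelf 5: 105 = 105
  shelf 6: 100 = 100
  shelf 7: 100 = 100
  shelf 8: 95 = 95
  shelf 9: 90 = 90
  shelf 10: 70 + 55 = 125
  shelf 11: 60 + 50 = 110
  shelf 12: 40 = 40
No arrangement into 11 shelves stays within capacity, so 12 is optimal.

12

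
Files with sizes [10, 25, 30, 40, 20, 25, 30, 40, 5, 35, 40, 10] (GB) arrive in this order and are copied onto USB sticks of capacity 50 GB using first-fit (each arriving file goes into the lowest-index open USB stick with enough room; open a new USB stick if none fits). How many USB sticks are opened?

8

  10 → USB stick 1 (new)  [load 10/50]
  25 → USB stick 1  [load 35/50]
  30 → USB stick 2 (new)  [load 30/50]
  40 → USB stick 3 (new)  [load 40/50]
  20 → USB stick 2  [load 50/50]
  25 → USB stick 4 (new)  [load 25/50]
  30 → USB stick 5 (new)  [load 30/50]
  40 → USB stick 6 (new)  [load 40/50]
  5 → USB stick 1  [load 40/50]
  35 → USB stick 7 (new)  [load 35/50]
  40 → USB stick 8 (new)  [load 40/50]
  10 → USB stick 1  [load 50/50]
8 USB sticks opened.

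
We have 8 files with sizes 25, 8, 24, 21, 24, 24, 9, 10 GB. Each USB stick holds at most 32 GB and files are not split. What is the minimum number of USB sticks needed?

Total = 25 + 24 + 24 + 24 + 21 + 10 + 9 + 8 = 145 GB.
Lower bound: ⌈145/32⌉ = 5 USB sticks.
A packing using 6 USB sticks:
  USB stick 1: 25 = 25
  USB stick 2: 24 + 8 = 32
  USB stick 3: 24 = 24
  USB stick 4: 24 = 24
  USB stick 5: 21 + 10 = 31
  USB stick 6: 9 = 9
No arrangement into 5 USB sticks stays within capacity, so 6 is optimal.

6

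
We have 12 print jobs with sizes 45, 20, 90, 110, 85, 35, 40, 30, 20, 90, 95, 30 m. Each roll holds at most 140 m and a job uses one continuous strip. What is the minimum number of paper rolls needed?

5

Total = 110 + 95 + 90 + 90 + 85 + 45 + 40 + 35 + 30 + 30 + 20 + 20 = 690 m.
Lower bound: ⌈690/140⌉ = 5 paper rolls.
A packing using 5 paper rolls:
  roll 1: 110 + 30 = 140
  roll 2: 95 + 45 = 140
  roll 3: 90 + 40 = 130
  roll 4: 90 + 30 + 20 = 140
  roll 5: 85 + 35 + 20 = 140
This matches the lower bound, so 5 is optimal.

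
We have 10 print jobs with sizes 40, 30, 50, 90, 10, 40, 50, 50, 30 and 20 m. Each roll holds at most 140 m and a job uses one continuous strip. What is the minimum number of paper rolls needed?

3

Total = 90 + 50 + 50 + 50 + 40 + 40 + 30 + 30 + 20 + 10 = 410 m.
Lower bound: ⌈410/140⌉ = 3 paper rolls.
A packing using 3 paper rolls:
  roll 1: 90 + 50 = 140
  roll 2: 50 + 50 + 40 = 140
  roll 3: 40 + 30 + 30 + 20 + 10 = 130
This matches the lower bound, so 3 is optimal.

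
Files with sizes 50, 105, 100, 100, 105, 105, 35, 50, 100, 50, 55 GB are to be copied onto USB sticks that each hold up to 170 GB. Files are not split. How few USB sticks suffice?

Total = 105 + 105 + 105 + 100 + 100 + 100 + 55 + 50 + 50 + 50 + 35 = 855 GB.
Lower bound: ⌈855/170⌉ = 6 USB sticks.
A packing using 6 USB sticks:
  USB stick 1: 105 + 55 = 160
  USB stick 2: 105 + 50 = 155
  USB stick 3: 105 + 50 = 155
  USB stick 4: 100 + 50 = 150
  USB stick 5: 100 + 35 = 135
  USB stick 6: 100 = 100
This matches the lower bound, so 6 is optimal.

6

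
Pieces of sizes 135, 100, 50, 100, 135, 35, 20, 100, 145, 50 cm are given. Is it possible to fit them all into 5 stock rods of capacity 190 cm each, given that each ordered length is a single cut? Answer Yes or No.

Total = 870 cm; ⌈870/190⌉ = 5.
6 pieces each exceed half the capacity and cannot share a stock rod, forcing at least 6 stock rods.
At least 6 stock rods are required, but only 5 are allowed.

No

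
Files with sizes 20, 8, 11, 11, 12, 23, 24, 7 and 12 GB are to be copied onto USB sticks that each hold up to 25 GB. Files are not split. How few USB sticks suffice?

Total = 24 + 23 + 20 + 12 + 12 + 11 + 11 + 8 + 7 = 128 GB.
Lower bound: ⌈128/25⌉ = 6 USB sticks.
A packing using 6 USB sticks:
  USB stick 1: 24 = 24
  USB stick 2: 23 = 23
  USB stick 3: 20 = 20
  USB stick 4: 12 + 12 = 24
  USB stick 5: 11 + 11 = 22
  USB stick 6: 8 + 7 = 15
This matches the lower bound, so 6 is optimal.

6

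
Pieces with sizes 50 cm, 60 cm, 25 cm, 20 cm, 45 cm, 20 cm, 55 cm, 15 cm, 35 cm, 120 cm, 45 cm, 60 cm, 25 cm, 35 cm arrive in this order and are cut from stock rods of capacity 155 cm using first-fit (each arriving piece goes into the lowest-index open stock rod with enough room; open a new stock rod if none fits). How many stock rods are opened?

  50 → stock rod 1 (new)  [load 50/155]
  60 → stock rod 1  [load 110/155]
  25 → stock rod 1  [load 135/155]
  20 → stock rod 1  [load 155/155]
  45 → stock rod 2 (new)  [load 45/155]
  20 → stock rod 2  [load 65/155]
  55 → stock rod 2  [load 120/155]
  15 → stock rod 2  [load 135/155]
  35 → stock rod 3 (new)  [load 35/155]
  120 → stock rod 3  [load 155/155]
  45 → stock rod 4 (new)  [load 45/155]
  60 → stock rod 4  [load 105/155]
  25 → stock rod 4  [load 130/155]
  35 → stock rod 5 (new)  [load 35/155]
5 stock rods opened.

5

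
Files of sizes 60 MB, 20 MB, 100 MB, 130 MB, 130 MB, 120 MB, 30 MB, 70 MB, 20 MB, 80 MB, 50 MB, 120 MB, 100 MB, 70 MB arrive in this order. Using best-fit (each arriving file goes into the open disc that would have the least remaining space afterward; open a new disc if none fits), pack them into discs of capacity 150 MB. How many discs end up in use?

8

  60 → disc 1 (new)  [load 60/150]
  20 → disc 1  [load 80/150]
  100 → disc 2 (new)  [load 100/150]
  130 → disc 3 (new)  [load 130/150]
  130 → disc 4 (new)  [load 130/150]
  120 → disc 5 (new)  [load 120/150]
  30 → disc 5  [load 150/150]
  70 → disc 1  [load 150/150]
  20 → disc 3  [load 150/150]
  80 → disc 6 (new)  [load 80/150]
  50 → disc 2  [load 150/150]
  120 → disc 7 (new)  [load 120/150]
  100 → disc 8 (new)  [load 100/150]
  70 → disc 6  [load 150/150]
8 discs opened.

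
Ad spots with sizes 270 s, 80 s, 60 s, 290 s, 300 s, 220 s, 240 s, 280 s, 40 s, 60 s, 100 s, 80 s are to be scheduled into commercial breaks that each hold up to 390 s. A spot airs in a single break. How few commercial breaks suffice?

Total = 300 + 290 + 280 + 270 + 240 + 220 + 100 + 80 + 80 + 60 + 60 + 40 = 2020 s.
Lower bound: ⌈2020/390⌉ = 6 commercial breaks.
A packing using 6 commercial breaks:
  break 1: 300 + 80 = 380
  break 2: 290 + 100 = 390
  break 3: 280 + 80 = 360
  break 4: 270 + 60 + 60 = 390
  break 5: 240 + 40 = 280
  break 6: 220 = 220
This matches the lower bound, so 6 is optimal.

6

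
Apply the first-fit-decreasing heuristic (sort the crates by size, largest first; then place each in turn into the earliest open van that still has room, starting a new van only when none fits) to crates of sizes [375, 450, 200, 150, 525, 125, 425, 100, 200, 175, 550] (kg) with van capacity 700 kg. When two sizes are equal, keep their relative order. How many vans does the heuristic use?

5

Sorted descending: 550, 525, 450, 425, 375, 200, 200, 175, 150, 125, 100.
  550 → van 1 (new)  [load 550/700]
  525 → van 2 (new)  [load 525/700]
  450 → van 3 (new)  [load 450/700]
  425 → van 4 (new)  [load 425/700]
  375 → van 5 (new)  [load 375/700]
  200 → van 3  [load 650/700]
  200 → van 4  [load 625/700]
  175 → van 2  [load 700/700]
  150 → van 1  [load 700/700]
  125 → van 5  [load 500/700]
  100 → van 5  [load 600/700]
5 vans opened.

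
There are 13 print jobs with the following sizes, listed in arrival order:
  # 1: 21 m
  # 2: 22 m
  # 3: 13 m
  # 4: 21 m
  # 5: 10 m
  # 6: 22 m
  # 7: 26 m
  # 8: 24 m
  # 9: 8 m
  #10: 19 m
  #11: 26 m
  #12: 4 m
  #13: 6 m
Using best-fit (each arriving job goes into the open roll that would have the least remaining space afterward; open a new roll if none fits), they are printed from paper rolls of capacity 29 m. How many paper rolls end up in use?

  21 → roll 1 (new)  [load 21/29]
  22 → roll 2 (new)  [load 22/29]
  13 → roll 3 (new)  [load 13/29]
  21 → roll 4 (new)  [load 21/29]
  10 → roll 3  [load 23/29]
  22 → roll 5 (new)  [load 22/29]
  26 → roll 6 (new)  [load 26/29]
  24 → roll 7 (new)  [load 24/29]
  8 → roll 1  [load 29/29]
  19 → roll 8 (new)  [load 19/29]
  26 → roll 9 (new)  [load 26/29]
  4 → roll 7  [load 28/29]
  6 → roll 3  [load 29/29]
9 paper rolls opened.

9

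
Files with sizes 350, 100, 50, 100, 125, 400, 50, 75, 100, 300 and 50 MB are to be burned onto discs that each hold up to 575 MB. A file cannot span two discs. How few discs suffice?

Total = 400 + 350 + 300 + 125 + 100 + 100 + 100 + 75 + 50 + 50 + 50 = 1700 MB.
Lower bound: ⌈1700/575⌉ = 3 discs.
A packing using 3 discs:
  disc 1: 400 + 125 + 50 = 575
  disc 2: 350 + 100 + 100 = 550
  disc 3: 300 + 100 + 75 + 50 + 50 = 575
This matches the lower bound, so 3 is optimal.

3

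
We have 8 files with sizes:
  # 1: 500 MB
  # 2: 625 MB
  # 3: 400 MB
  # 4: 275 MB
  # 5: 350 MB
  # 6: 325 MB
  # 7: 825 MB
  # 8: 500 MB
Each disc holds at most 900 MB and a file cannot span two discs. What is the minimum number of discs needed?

5

Total = 825 + 625 + 500 + 500 + 400 + 350 + 325 + 275 = 3800 MB.
Lower bound: ⌈3800/900⌉ = 5 discs.
A packing using 5 discs:
  disc 1: 825 = 825
  disc 2: 625 + 275 = 900
  disc 3: 500 + 400 = 900
  disc 4: 500 + 350 = 850
  disc 5: 325 = 325
This matches the lower bound, so 5 is optimal.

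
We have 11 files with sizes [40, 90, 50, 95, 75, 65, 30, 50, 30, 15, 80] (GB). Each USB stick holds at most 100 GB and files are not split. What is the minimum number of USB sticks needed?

Total = 95 + 90 + 80 + 75 + 65 + 50 + 50 + 40 + 30 + 30 + 15 = 620 GB.
Lower bound: ⌈620/100⌉ = 7 USB sticks.
A packing using 7 USB sticks:
  USB stick 1: 95 = 95
  USB stick 2: 90 = 90
  USB stick 3: 80 + 15 = 95
  USB stick 4: 75 = 75
  USB stick 5: 65 + 30 = 95
  USB stick 6: 50 + 50 = 100
  USB stick 7: 40 + 30 = 70
This matches the lower bound, so 7 is optimal.

7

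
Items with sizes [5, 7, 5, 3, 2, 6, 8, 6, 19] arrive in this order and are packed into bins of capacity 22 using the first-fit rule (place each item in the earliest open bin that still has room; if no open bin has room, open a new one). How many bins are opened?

  5 → bin 1 (new)  [load 5/22]
  7 → bin 1  [load 12/22]
  5 → bin 1  [load 17/22]
  3 → bin 1  [load 20/22]
  2 → bin 1  [load 22/22]
  6 → bin 2 (new)  [load 6/22]
  8 → bin 2  [load 14/22]
  6 → bin 2  [load 20/22]
  19 → bin 3 (new)  [load 19/22]
3 bins opened.

3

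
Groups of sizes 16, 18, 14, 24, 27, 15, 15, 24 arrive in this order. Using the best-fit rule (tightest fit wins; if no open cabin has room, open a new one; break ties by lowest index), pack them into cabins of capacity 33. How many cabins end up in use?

6

  16 → cabin 1 (new)  [load 16/33]
  18 → cabin 2 (new)  [load 18/33]
  14 → cabin 2  [load 32/33]
  24 → cabin 3 (new)  [load 24/33]
  27 → cabin 4 (new)  [load 27/33]
  15 → cabin 1  [load 31/33]
  15 → cabin 5 (new)  [load 15/33]
  24 → cabin 6 (new)  [load 24/33]
6 cabins opened.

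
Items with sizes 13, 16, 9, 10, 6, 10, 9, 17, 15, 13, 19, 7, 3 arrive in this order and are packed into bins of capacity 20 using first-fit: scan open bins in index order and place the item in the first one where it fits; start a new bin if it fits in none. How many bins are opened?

8

  13 → bin 1 (new)  [load 13/20]
  16 → bin 2 (new)  [load 16/20]
  9 → bin 3 (new)  [load 9/20]
  10 → bin 3  [load 19/20]
  6 → bin 1  [load 19/20]
  10 → bin 4 (new)  [load 10/20]
  9 → bin 4  [load 19/20]
  17 → bin 5 (new)  [load 17/20]
  15 → bin 6 (new)  [load 15/20]
  13 → bin 7 (new)  [load 13/20]
  19 → bin 8 (new)  [load 19/20]
  7 → bin 7  [load 20/20]
  3 → bin 2  [load 19/20]
8 bins opened.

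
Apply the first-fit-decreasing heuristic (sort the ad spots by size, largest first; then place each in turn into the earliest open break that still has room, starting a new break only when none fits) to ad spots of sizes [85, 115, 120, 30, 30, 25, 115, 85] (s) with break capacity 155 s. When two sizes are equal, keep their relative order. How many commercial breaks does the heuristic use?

Sorted descending: 120, 115, 115, 85, 85, 30, 30, 25.
  120 → break 1 (new)  [load 120/155]
  115 → break 2 (new)  [load 115/155]
  115 → break 3 (new)  [load 115/155]
  85 → break 4 (new)  [load 85/155]
  85 → break 5 (new)  [load 85/155]
  30 → break 1  [load 150/155]
  30 → break 2  [load 145/155]
  25 → break 3  [load 140/155]
5 commercial breaks opened.

5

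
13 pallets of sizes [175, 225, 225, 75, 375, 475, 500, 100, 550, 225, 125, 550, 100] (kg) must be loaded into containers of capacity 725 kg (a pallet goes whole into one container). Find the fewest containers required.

Total = 550 + 550 + 500 + 475 + 375 + 225 + 225 + 225 + 175 + 125 + 100 + 100 + 75 = 3700 kg.
Lower bound: ⌈3700/725⌉ = 6 containers.
A packing using 6 containers:
  container 1: 550 + 175 = 725
  container 2: 550 + 125 = 675
  container 3: 500 + 225 = 725
  container 4: 475 + 225 = 700
  container 5: 375 + 225 + 100 = 700
  container 6: 100 + 75 = 175
This matches the lower bound, so 6 is optimal.

6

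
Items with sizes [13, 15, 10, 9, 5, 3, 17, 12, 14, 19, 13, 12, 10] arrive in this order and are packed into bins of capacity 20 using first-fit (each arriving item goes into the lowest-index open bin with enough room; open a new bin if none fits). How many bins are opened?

  13 → bin 1 (new)  [load 13/20]
  15 → bin 2 (new)  [load 15/20]
  10 → bin 3 (new)  [load 10/20]
  9 → bin 3  [load 19/20]
  5 → bin 1  [load 18/20]
  3 → bin 2  [load 18/20]
  17 → bin 4 (new)  [load 17/20]
  12 → bin 5 (new)  [load 12/20]
  14 → bin 6 (new)  [load 14/20]
  19 → bin 7 (new)  [load 19/20]
  13 → bin 8 (new)  [load 13/20]
  12 → bin 9 (new)  [load 12/20]
  10 → bin 10 (new)  [load 10/20]
10 bins opened.

10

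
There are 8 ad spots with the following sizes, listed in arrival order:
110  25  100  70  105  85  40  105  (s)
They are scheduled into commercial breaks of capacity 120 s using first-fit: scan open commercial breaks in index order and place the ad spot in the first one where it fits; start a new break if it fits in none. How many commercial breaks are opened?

  110 → break 1 (new)  [load 110/120]
  25 → break 2 (new)  [load 25/120]
  100 → break 3 (new)  [load 100/120]
  70 → break 2  [load 95/120]
  105 → break 4 (new)  [load 105/120]
  85 → break 5 (new)  [load 85/120]
  40 → break 6 (new)  [load 40/120]
  105 → break 7 (new)  [load 105/120]
7 commercial breaks opened.

7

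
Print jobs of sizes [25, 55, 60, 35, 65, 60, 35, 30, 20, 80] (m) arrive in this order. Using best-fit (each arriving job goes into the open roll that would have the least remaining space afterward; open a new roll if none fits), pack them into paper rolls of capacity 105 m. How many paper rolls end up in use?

5

  25 → roll 1 (new)  [load 25/105]
  55 → roll 1  [load 80/105]
  60 → roll 2 (new)  [load 60/105]
  35 → roll 2  [load 95/105]
  65 → roll 3 (new)  [load 65/105]
  60 → roll 4 (new)  [load 60/105]
  35 → roll 3  [load 100/105]
  30 → roll 4  [load 90/105]
  20 → roll 1  [load 100/105]
  80 → roll 5 (new)  [load 80/105]
5 paper rolls opened.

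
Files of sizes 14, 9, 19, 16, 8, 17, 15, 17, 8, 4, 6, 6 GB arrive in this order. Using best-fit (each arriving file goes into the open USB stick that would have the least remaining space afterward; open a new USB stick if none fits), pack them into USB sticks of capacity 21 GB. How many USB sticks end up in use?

8

  14 → USB stick 1 (new)  [load 14/21]
  9 → USB stick 2 (new)  [load 9/21]
  19 → USB stick 3 (new)  [load 19/21]
  16 → USB stick 4 (new)  [load 16/21]
  8 → USB stick 2  [load 17/21]
  17 → USB stick 5 (new)  [load 17/21]
  15 → USB stick 6 (new)  [load 15/21]
  17 → USB stick 7 (new)  [load 17/21]
  8 → USB stick 8 (new)  [load 8/21]
  4 → USB stick 2  [load 21/21]
  6 → USB stick 6  [load 21/21]
  6 → USB stick 1  [load 20/21]
8 USB sticks opened.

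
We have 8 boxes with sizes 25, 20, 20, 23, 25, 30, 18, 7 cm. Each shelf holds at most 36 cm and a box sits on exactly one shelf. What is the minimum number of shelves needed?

7

Total = 30 + 25 + 25 + 23 + 20 + 20 + 18 + 7 = 168 cm.
Lower bound: ⌈168/36⌉ = 5 shelves.
Also, 6 boxes each exceed 18 cm, and no two of those can share a shelf, so at least 6 shelves are needed.
A packing using 7 shelves:
  shelf 1: 30 = 30
  shelf 2: 25 + 7 = 32
  shelf 3: 25 = 25
  shelf 4: 23 = 23
  shelf 5: 20 = 20
  shelf 6: 20 = 20
  shelf 7: 18 = 18
No arrangement into 6 shelves stays within capacity, so 7 is optimal.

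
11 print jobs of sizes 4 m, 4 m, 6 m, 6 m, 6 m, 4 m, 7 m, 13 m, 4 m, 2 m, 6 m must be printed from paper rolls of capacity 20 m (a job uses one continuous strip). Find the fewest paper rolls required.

4

Total = 13 + 7 + 6 + 6 + 6 + 6 + 4 + 4 + 4 + 4 + 2 = 62 m.
Lower bound: ⌈62/20⌉ = 4 paper rolls.
A packing using 4 paper rolls:
  roll 1: 13 + 7 = 20
  roll 2: 6 + 6 + 6 + 2 = 20
  roll 3: 6 + 4 + 4 + 4 = 18
  roll 4: 4 = 4
This matches the lower bound, so 4 is optimal.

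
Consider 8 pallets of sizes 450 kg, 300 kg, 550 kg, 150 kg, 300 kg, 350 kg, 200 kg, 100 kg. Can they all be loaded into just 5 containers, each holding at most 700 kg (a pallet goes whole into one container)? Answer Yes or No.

Yes

A valid assignment using 4 containers:
  container 1: 550 + 150 = 700
  container 2: 450 + 200 = 650
  container 3: 350 + 300 = 650
  container 4: 300 + 100 = 400
That uses only 4 ≤ 5, so 5 containers are enough.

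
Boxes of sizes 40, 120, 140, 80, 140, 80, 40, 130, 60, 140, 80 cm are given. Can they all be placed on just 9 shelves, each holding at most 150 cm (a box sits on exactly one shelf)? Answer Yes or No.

A valid assignment using 8 shelves:
  shelf 1: 140 = 140
  shelf 2: 140 = 140
  shelf 3: 140 = 140
  shelf 4: 130 = 130
  shelf 5: 120 = 120
  shelf 6: 80 + 60 = 140
  shelf 7: 80 + 40 = 120
  shelf 8: 80 + 40 = 120
That uses only 8 ≤ 9, so 9 shelves are enough.

Yes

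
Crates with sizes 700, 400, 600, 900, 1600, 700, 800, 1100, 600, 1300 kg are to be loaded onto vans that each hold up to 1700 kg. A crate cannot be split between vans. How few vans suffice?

6

Total = 1600 + 1300 + 1100 + 900 + 800 + 700 + 700 + 600 + 600 + 400 = 8700 kg.
Lower bound: ⌈8700/1700⌉ = 6 vans.
A packing using 6 vans:
  van 1: 1600 = 1600
  van 2: 1300 + 400 = 1700
  van 3: 1100 + 600 = 1700
  van 4: 900 + 800 = 1700
  van 5: 700 + 700 = 1400
  van 6: 600 = 600
This matches the lower bound, so 6 is optimal.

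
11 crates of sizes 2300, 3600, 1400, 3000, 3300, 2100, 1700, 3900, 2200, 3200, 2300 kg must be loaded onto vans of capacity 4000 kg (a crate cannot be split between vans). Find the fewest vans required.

Total = 3900 + 3600 + 3300 + 3200 + 3000 + 2300 + 2300 + 2200 + 2100 + 1700 + 1400 = 29000 kg.
Lower bound: ⌈29000/4000⌉ = 8 vans.
Also, 9 crates each exceed 2000 kg, and no two of those can share a van, so at least 9 vans are needed.
A packing using 9 vans:
  van 1: 3900 = 3900
  van 2: 3600 = 3600
  van 3: 3300 = 3300
  van 4: 3200 = 3200
  van 5: 3000 = 3000
  van 6: 2300 + 1700 = 4000
  van 7: 2300 + 1400 = 3700
  van 8: 2200 = 2200
  van 9: 2100 = 2100
This matches the lower bound, so 9 is optimal.

9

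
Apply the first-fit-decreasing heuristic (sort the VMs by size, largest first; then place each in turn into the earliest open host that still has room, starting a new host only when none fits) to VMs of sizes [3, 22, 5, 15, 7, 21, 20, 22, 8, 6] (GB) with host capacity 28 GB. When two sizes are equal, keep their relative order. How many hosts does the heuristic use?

Sorted descending: 22, 22, 21, 20, 15, 8, 7, 6, 5, 3.
  22 → host 1 (new)  [load 22/28]
  22 → host 2 (new)  [load 22/28]
  21 → host 3 (new)  [load 21/28]
  20 → host 4 (new)  [load 20/28]
  15 → host 5 (new)  [load 15/28]
  8 → host 4  [load 28/28]
  7 → host 3  [load 28/28]
  6 → host 1  [load 28/28]
  5 → host 2  [load 27/28]
  3 → host 5  [load 18/28]
5 hosts opened.

5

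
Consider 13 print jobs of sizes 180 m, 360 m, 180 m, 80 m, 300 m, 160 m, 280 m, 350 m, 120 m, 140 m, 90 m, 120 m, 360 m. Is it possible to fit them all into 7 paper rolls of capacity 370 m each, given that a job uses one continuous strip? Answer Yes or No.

No

Total = 2720 m; ⌈2720/370⌉ = 8.
At least 8 paper rolls are required, but only 7 are allowed.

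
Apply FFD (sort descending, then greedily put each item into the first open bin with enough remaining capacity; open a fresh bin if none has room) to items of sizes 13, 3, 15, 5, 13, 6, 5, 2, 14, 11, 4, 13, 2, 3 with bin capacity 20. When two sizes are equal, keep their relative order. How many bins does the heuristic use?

Sorted descending: 15, 14, 13, 13, 13, 11, 6, 5, 5, 4, 3, 3, 2, 2.
  15 → bin 1 (new)  [load 15/20]
  14 → bin 2 (new)  [load 14/20]
  13 → bin 3 (new)  [load 13/20]
  13 → bin 4 (new)  [load 13/20]
  13 → bin 5 (new)  [load 13/20]
  11 → bin 6 (new)  [load 11/20]
  6 → bin 2  [load 20/20]
  5 → bin 1  [load 20/20]
  5 → bin 3  [load 18/20]
  4 → bin 4  [load 17/20]
  3 → bin 4  [load 20/20]
  3 → bin 5  [load 16/20]
  2 → bin 3  [load 20/20]
  2 → bin 5  [load 18/20]
6 bins opened.

6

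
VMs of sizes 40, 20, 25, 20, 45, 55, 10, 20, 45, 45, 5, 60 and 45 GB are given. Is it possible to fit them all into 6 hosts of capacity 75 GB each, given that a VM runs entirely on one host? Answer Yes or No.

Total = 435 GB; ⌈435/75⌉ = 6.
7 VMs each exceed half the capacity and cannot share a host, forcing at least 7 hosts.
At least 7 hosts are required, but only 6 are allowed.

No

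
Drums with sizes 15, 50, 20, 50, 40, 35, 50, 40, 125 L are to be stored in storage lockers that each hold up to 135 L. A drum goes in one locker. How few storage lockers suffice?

4

Total = 125 + 50 + 50 + 50 + 40 + 40 + 35 + 20 + 15 = 425 L.
Lower bound: ⌈425/135⌉ = 4 storage lockers.
A packing using 4 storage lockers:
  locker 1: 125 = 125
  locker 2: 50 + 50 + 35 = 135
  locker 3: 50 + 40 + 40 = 130
  locker 4: 20 + 15 = 35
This matches the lower bound, so 4 is optimal.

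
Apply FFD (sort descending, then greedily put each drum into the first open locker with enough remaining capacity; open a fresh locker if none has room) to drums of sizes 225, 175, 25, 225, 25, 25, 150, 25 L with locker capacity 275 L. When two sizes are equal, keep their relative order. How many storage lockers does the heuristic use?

Sorted descending: 225, 225, 175, 150, 25, 25, 25, 25.
  225 → locker 1 (new)  [load 225/275]
  225 → locker 2 (new)  [load 225/275]
  175 → locker 3 (new)  [load 175/275]
  150 → locker 4 (new)  [load 150/275]
  25 → locker 1  [load 250/275]
  25 → locker 1  [load 275/275]
  25 → locker 2  [load 250/275]
  25 → locker 2  [load 275/275]
4 storage lockers opened.

4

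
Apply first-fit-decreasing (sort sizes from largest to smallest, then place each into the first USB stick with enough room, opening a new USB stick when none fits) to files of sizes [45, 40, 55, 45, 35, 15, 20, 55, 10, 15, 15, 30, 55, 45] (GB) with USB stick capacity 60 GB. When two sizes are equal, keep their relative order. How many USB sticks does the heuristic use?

9

Sorted descending: 55, 55, 55, 45, 45, 45, 40, 35, 30, 20, 15, 15, 15, 10.
  55 → USB stick 1 (new)  [load 55/60]
  55 → USB stick 2 (new)  [load 55/60]
  55 → USB stick 3 (new)  [load 55/60]
  45 → USB stick 4 (new)  [load 45/60]
  45 → USB stick 5 (new)  [load 45/60]
  45 → USB stick 6 (new)  [load 45/60]
  40 → USB stick 7 (new)  [load 40/60]
  35 → USB stick 8 (new)  [load 35/60]
  30 → USB stick 9 (new)  [load 30/60]
  20 → USB stick 7  [load 60/60]
  15 → USB stick 4  [load 60/60]
  15 → USB stick 5  [load 60/60]
  15 → USB stick 6  [load 60/60]
  10 → USB stick 8  [load 45/60]
9 USB sticks opened.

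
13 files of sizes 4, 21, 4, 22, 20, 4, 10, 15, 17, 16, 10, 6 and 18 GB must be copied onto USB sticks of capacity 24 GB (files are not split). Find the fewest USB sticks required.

8

Total = 22 + 21 + 20 + 18 + 17 + 16 + 15 + 10 + 10 + 6 + 4 + 4 + 4 = 167 GB.
Lower bound: ⌈167/24⌉ = 7 USB sticks.
A packing using 8 USB sticks:
  USB stick 1: 22 = 22
  USB stick 2: 21 = 21
  USB stick 3: 20 + 4 = 24
  USB stick 4: 18 + 6 = 24
  USB stick 5: 17 + 4 = 21
  USB stick 6: 16 + 4 = 20
  USB stick 7: 15 = 15
  USB stick 8: 10 + 10 = 20
No arrangement into 7 USB sticks stays within capacity, so 8 is optimal.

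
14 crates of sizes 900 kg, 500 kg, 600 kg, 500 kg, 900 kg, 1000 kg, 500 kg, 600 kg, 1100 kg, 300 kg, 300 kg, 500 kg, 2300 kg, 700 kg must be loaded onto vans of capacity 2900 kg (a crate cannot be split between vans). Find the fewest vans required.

Total = 2300 + 1100 + 1000 + 900 + 900 + 700 + 600 + 600 + 500 + 500 + 500 + 500 + 300 + 300 = 10700 kg.
Lower bound: ⌈10700/2900⌉ = 4 vans.
A packing using 4 vans:
  van 1: 2300 + 600 = 2900
  van 2: 1100 + 1000 + 700 = 2800
  van 3: 900 + 900 + 600 + 500 = 2900
  van 4: 500 + 500 + 500 + 300 + 300 = 2100
This matches the lower bound, so 4 is optimal.

4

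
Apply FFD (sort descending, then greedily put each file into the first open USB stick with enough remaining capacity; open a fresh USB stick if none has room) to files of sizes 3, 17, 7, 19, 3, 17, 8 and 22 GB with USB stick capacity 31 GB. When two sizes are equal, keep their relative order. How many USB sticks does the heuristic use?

4

Sorted descending: 22, 19, 17, 17, 8, 7, 3, 3.
  22 → USB stick 1 (new)  [load 22/31]
  19 → USB stick 2 (new)  [load 19/31]
  17 → USB stick 3 (new)  [load 17/31]
  17 → USB stick 4 (new)  [load 17/31]
  8 → USB stick 1  [load 30/31]
  7 → USB stick 2  [load 26/31]
  3 → USB stick 2  [load 29/31]
  3 → USB stick 3  [load 20/31]
4 USB sticks opened.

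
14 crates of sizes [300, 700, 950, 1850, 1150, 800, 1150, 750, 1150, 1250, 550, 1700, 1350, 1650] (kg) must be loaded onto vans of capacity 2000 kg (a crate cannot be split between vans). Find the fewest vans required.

9

Total = 1850 + 1700 + 1650 + 1350 + 1250 + 1150 + 1150 + 1150 + 950 + 800 + 750 + 700 + 550 + 300 = 15300 kg.
Lower bound: ⌈15300/2000⌉ = 8 vans.
A packing using 9 vans:
  van 1: 1850 = 1850
  van 2: 1700 + 300 = 2000
  van 3: 1650 = 1650
  van 4: 1350 + 550 = 1900
  van 5: 1250 + 750 = 2000
  van 6: 1150 + 800 = 1950
  van 7: 1150 + 700 = 1850
  van 8: 1150 = 1150
  van 9: 950 = 950
No arrangement into 8 vans stays within capacity, so 9 is optimal.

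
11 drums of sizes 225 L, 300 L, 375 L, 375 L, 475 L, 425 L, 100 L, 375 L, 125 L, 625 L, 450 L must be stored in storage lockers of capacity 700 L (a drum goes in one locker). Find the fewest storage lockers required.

Total = 625 + 475 + 450 + 425 + 375 + 375 + 375 + 300 + 225 + 125 + 100 = 3850 L.
Lower bound: ⌈3850/700⌉ = 6 storage lockers.
Also, 7 drums each exceed 350 L, and no two of those can share a locker, so at least 7 storage lockers are needed.
A packing using 7 storage lockers:
  locker 1: 625 = 625
  locker 2: 475 + 225 = 700
  locker 3: 450 + 125 + 100 = 675
  locker 4: 425 = 425
  locker 5: 375 + 300 = 675
  locker 6: 375 = 375
  locker 7: 375 = 375
This matches the lower bound, so 7 is optimal.

7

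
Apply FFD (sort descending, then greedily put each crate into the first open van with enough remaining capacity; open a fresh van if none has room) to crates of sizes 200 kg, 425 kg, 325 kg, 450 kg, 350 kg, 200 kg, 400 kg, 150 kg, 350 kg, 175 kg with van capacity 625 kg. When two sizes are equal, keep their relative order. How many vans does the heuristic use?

Sorted descending: 450, 425, 400, 350, 350, 325, 200, 200, 175, 150.
  450 → van 1 (new)  [load 450/625]
  425 → van 2 (new)  [load 425/625]
  400 → van 3 (new)  [load 400/625]
  350 → van 4 (new)  [load 350/625]
  350 → van 5 (new)  [load 350/625]
  325 → van 6 (new)  [load 325/625]
  200 → van 2  [load 625/625]
  200 → van 3  [load 600/625]
  175 → van 1  [load 625/625]
  150 → van 4  [load 500/625]
6 vans opened.

6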